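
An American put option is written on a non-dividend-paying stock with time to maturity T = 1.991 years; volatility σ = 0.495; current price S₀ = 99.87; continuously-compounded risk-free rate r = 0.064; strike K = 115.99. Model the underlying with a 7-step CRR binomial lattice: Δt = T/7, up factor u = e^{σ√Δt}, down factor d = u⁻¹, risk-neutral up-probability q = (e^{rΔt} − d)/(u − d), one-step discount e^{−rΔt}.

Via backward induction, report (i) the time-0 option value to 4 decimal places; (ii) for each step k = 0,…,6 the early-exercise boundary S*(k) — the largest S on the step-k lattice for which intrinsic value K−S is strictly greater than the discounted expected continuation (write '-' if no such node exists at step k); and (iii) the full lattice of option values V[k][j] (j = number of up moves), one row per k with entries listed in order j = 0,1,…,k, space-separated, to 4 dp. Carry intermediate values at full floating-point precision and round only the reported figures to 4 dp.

Δt=0.28443, u=1.30212, d=0.76798, q=0.46877, disc=e^(-rΔt)=0.98196
k=7 terminal: V=max(K-S,0) → 100.2545 89.3102 70.7541 39.2919 0.0000 0.0000 0.0000 0.0000
k=6: j=0 S=20.4895 intr=95.5005 cont=93.4082 V=95.5005[EX]; j=1 S=34.7402 intr=81.2498 cont=79.1574 V=81.2498[EX]; j=2 S=58.9025 intr=57.0875 cont=54.9952 V=57.0875[EX]; j=3 S=99.8700 intr=16.1200 cont=20.4963 V=20.4963[hold]; j=4 S=169.3309 intr=0.0000 cont=0.0000 V=0.0000[hold]; j=5 S=287.1027 intr=0.0000 cont=0.0000 V=0.0000[hold]; j=6 S=486.7863 intr=0.0000 cont=0.0000 V=0.0000[hold]  S*(6)=58.9025
k=5: j=0 S=26.6798 intr=89.3102 cont=87.2179 V=89.3102[EX]; j=1 S=45.2359 intr=70.7541 cont=68.6618 V=70.7541[EX]; j=2 S=76.6981 intr=39.2919 cont=39.2141 V=39.2919[EX]; j=3 S=130.0426 intr=0.0000 cont=10.6918 V=10.6918[hold]; j=4 S=220.4889 intr=0.0000 cont=0.0000 V=0.0000[hold]; j=5 S=373.8417 intr=0.0000 cont=0.0000 V=0.0000[hold]  S*(5)=76.6981
k=4: j=0 S=34.7402 intr=81.2498 cont=79.1574 V=81.2498[EX]; j=1 S=58.9025 intr=57.0875 cont=54.9952 V=57.0875[EX]; j=2 S=99.8700 intr=16.1200 cont=25.4180 V=25.4180[hold]; j=3 S=169.3309 intr=0.0000 cont=5.5773 V=5.5773[hold]; j=4 S=287.1027 intr=0.0000 cont=0.0000 V=0.0000[hold]  S*(4)=58.9025
k=3: j=0 S=45.2359 intr=70.7541 cont=68.6618 V=70.7541[EX]; j=1 S=76.6981 intr=39.2919 cont=41.4796 V=41.4796[hold]; j=2 S=130.0426 intr=0.0000 cont=15.8264 V=15.8264[hold]; j=3 S=220.4889 intr=0.0000 cont=2.9094 V=2.9094[hold]  S*(3)=45.2359
k=2: j=0 S=58.9025 intr=57.0875 cont=56.0022 V=57.0875[EX]; j=1 S=99.8700 intr=16.1200 cont=28.9228 V=28.9228[hold]; j=2 S=169.3309 intr=0.0000 cont=9.5950 V=9.5950[hold]  S*(2)=58.9025
k=1: j=0 S=76.6981 intr=39.2919 cont=43.0929 V=43.0929[hold]; j=1 S=130.0426 intr=0.0000 cont=19.5041 V=19.5041[hold]  S*(1)=-
k=0: j=0 S=99.8700 intr=16.1200 cont=31.4572 V=31.4572[hold]  S*(0)=-

price = 31.4572
boundary = - - 58.9025 45.2359 58.9025 76.6981 58.9025
tree:
31.4572
43.0929 19.5041
57.0875 28.9228 9.5950
70.7541 41.4796 15.8264 2.9094
81.2498 57.0875 25.4180 5.5773 0.0000
89.3102 70.7541 39.2919 10.6918 0.0000 0.0000
95.5005 81.2498 57.0875 20.4963 0.0000 0.0000 0.0000
100.2545 89.3102 70.7541 39.2919 0.0000 0.0000 0.0000 0.0000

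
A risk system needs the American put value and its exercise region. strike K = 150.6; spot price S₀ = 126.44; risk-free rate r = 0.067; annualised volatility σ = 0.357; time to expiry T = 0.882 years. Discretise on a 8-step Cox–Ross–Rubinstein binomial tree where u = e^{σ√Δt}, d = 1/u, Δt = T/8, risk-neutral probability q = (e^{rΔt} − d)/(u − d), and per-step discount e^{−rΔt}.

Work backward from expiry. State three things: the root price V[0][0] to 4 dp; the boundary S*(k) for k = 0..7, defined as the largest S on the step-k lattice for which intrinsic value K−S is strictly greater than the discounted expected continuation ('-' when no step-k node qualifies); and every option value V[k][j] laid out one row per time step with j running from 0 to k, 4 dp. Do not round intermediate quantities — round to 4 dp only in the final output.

price = 28.9192
boundary = - - 99.7525 88.6020 99.7525 112.3063 99.7525 112.3063
tree:
28.9192
38.9756 19.3545
50.8475 27.7555 11.2931
61.9980 38.3723 17.6168 5.1767
71.9021 50.8475 26.5439 9.0070 1.4474
80.6991 61.9980 38.2937 15.2614 2.9255 0.0000
88.5128 71.9021 50.8475 24.8965 5.9134 0.0000 0.0000
95.4530 80.6991 61.9980 38.2937 11.9527 0.0000 0.0000 0.0000
101.6175 88.5128 71.9021 50.8475 24.1600 0.0000 0.0000 0.0000 0.0000

Δt=0.11025, u=1.12585, d=0.88822, q=0.50160, disc=e^(-rΔt)=0.99264
k=8 terminal: V=max(K-S,0) → 101.6175 88.5128 71.9021 50.8475 24.1600 0.0000 0.0000 0.0000 0.0000
k=7: j=0 S=55.1470 intr=95.4530 cont=94.3447 V=95.4530[EX]; j=1 S=69.9009 intr=80.6991 cont=79.5908 V=80.6991[EX]; j=2 S=88.6020 intr=61.9980 cont=60.8897 V=61.9980[EX]; j=3 S=112.3063 intr=38.2937 cont=37.1854 V=38.2937[EX]; j=4 S=142.3524 intr=8.2476 cont=11.9527 V=11.9527[hold]; j=5 S=180.4370 intr=0.0000 cont=0.0000 V=0.0000[hold]; j=6 S=228.7107 intr=0.0000 cont=0.0000 V=0.0000[hold]; j=7 S=289.8993 intr=0.0000 cont=0.0000 V=0.0000[hold]  S*(7)=112.3063
k=6: j=0 S=62.0872 intr=88.5128 cont=87.4044 V=88.5128[EX]; j=1 S=78.6979 intr=71.9021 cont=70.7938 V=71.9021[EX]; j=2 S=99.7525 intr=50.8475 cont=49.7392 V=50.8475[EX]; j=3 S=126.4400 intr=24.1600 cont=24.8965 V=24.8965[hold]; j=4 S=160.2674 intr=0.0000 cont=5.9134 V=5.9134[hold]; j=5 S=203.1450 intr=0.0000 cont=0.0000 V=0.0000[hold]; j=6 S=257.4938 intr=0.0000 cont=0.0000 V=0.0000[hold]  S*(6)=99.7525
k=5: j=0 S=69.9009 intr=80.6991 cont=79.5908 V=80.6991[EX]; j=1 S=88.6020 intr=61.9980 cont=60.8897 V=61.9980[EX]; j=2 S=112.3063 intr=38.2937 cont=37.5521 V=38.2937[EX]; j=3 S=142.3524 intr=8.2476 cont=15.2614 V=15.2614[hold]; j=4 S=180.4370 intr=0.0000 cont=2.9255 V=2.9255[hold]; j=5 S=228.7107 intr=0.0000 cont=0.0000 V=0.0000[hold]  S*(5)=112.3063
k=4: j=0 S=78.6979 intr=71.9021 cont=70.7938 V=71.9021[EX]; j=1 S=99.7525 intr=50.8475 cont=49.7392 V=50.8475[EX]; j=2 S=126.4400 intr=24.1600 cont=26.5439 V=26.5439[hold]; j=3 S=160.2674 intr=0.0000 cont=9.0070 V=9.0070[hold]; j=4 S=203.1450 intr=0.0000 cont=1.4474 V=1.4474[hold]  S*(4)=99.7525
k=3: j=0 S=88.6020 intr=61.9980 cont=60.8897 V=61.9980[EX]; j=1 S=112.3063 intr=38.2937 cont=38.3723 V=38.3723[hold]; j=2 S=142.3524 intr=8.2476 cont=17.6168 V=17.6168[hold]; j=3 S=180.4370 intr=0.0000 cont=5.1767 V=5.1767[hold]  S*(3)=88.6020
k=2: j=0 S=99.7525 intr=50.8475 cont=49.7783 V=50.8475[EX]; j=1 S=126.4400 intr=24.1600 cont=27.7555 V=27.7555[hold]; j=2 S=160.2674 intr=0.0000 cont=11.2931 V=11.2931[hold]  S*(2)=99.7525
k=1: j=0 S=112.3063 intr=38.2937 cont=38.9756 V=38.9756[hold]; j=1 S=142.3524 intr=8.2476 cont=19.3545 V=19.3545[hold]  S*(1)=-
k=0: j=0 S=126.4400 intr=24.1600 cont=28.9192 V=28.9192[hold]  S*(0)=-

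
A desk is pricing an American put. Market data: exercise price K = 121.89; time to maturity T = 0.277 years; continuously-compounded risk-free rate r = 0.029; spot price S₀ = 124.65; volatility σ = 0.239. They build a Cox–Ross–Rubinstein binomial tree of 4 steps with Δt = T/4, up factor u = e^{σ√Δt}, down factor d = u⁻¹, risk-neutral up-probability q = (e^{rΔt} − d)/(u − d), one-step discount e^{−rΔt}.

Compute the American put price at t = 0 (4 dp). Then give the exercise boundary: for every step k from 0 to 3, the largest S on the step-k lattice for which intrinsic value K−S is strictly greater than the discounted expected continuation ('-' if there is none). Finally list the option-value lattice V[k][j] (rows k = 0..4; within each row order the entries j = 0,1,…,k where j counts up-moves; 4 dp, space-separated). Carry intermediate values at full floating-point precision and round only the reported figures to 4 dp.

price = 4.5414
boundary = - - - 103.2165
tree:
4.5414
7.6188 1.4854
12.2947 2.9783 0.0000
18.6735 5.9717 0.0000 0.0000
24.9653 11.9734 0.0000 0.0000 0.0000

Δt=0.06925  u=1.06491  d=0.93904  q=0.50025  discount=0.99799
step 4 (expiry): payoffs max(K−S,0) = 24.9653 11.9734 0.0000 0.0000 0.0000
step 3: (k=3,j=0): S=103.2165, (K−S)⁺=18.6735, hold=18.4290 ⇒ V=18.6735 exercise | (k=3,j=1): S=117.0517, (K−S)⁺=4.8383, hold=5.9717 ⇒ V=5.9717 continue | (k=3,j=2): S=132.7415, (K−S)⁺=0.0000, hold=0.0000 ⇒ V=0.0000 continue | (k=3,j=3): S=150.5343, (K−S)⁺=0.0000, hold=0.0000 ⇒ V=0.0000 continue  boundary S*=103.2165
step 2: (k=2,j=0): S=109.9166, (K−S)⁺=11.9734, hold=12.2947 ⇒ V=12.2947 continue | (k=2,j=1): S=124.6500, (K−S)⁺=0.0000, hold=2.9783 ⇒ V=2.9783 continue | (k=2,j=2): S=141.3582, (K−S)⁺=0.0000, hold=0.0000 ⇒ V=0.0000 continue  boundary S*=-
step 1: (k=1,j=0): S=117.0517, (K−S)⁺=4.8383, hold=7.6188 ⇒ V=7.6188 continue | (k=1,j=1): S=132.7415, (K−S)⁺=0.0000, hold=1.4854 ⇒ V=1.4854 continue  boundary S*=-
step 0: (k=0,j=0): S=124.6500, (K−S)⁺=0.0000, hold=4.5414 ⇒ V=4.5414 continue  boundary S*=-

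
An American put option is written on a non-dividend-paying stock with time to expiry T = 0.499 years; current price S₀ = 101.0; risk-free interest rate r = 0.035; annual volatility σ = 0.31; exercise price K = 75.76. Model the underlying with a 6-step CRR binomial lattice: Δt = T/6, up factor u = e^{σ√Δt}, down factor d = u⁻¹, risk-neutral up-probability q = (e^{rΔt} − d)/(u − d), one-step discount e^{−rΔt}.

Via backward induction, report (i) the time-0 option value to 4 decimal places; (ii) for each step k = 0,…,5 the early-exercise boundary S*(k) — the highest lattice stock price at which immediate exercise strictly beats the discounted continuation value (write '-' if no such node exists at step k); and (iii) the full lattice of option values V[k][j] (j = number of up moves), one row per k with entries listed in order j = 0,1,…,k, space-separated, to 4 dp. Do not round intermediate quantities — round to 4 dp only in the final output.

price = 0.7780
boundary = - - - - - 64.5940
tree:
0.7780
1.3783 0.1676
2.4073 0.3322 0.0000
4.1283 0.6584 0.0000 0.0000
6.9079 1.3049 0.0000 0.0000 0.0000
11.1660 2.5861 0.0000 0.0000 0.0000 0.0000
16.6901 5.1253 0.0000 0.0000 0.0000 0.0000 0.0000

Δt=0.08317, u=1.09352, d=0.91448, q=0.49395, disc=e^(-rΔt)=0.99709
k=6 terminal: V=max(K-S,0) → 16.6901 5.1253 0.0000 0.0000 0.0000 0.0000 0.0000
k=5: j=0 S=64.5940 intr=11.1660 cont=10.9458 V=11.1660[EX]; j=1 S=77.2403 intr=0.0000 cont=2.5861 V=2.5861[hold]; j=2 S=92.3625 intr=0.0000 cont=0.0000 V=0.0000[hold]; j=3 S=110.4453 intr=0.0000 cont=0.0000 V=0.0000[hold]; j=4 S=132.0684 intr=0.0000 cont=0.0000 V=0.0000[hold]; j=5 S=157.9249 intr=0.0000 cont=0.0000 V=0.0000[hold]  S*(5)=64.5940
k=4: j=0 S=70.6347 intr=5.1253 cont=6.9079 V=6.9079[hold]; j=1 S=84.4636 intr=0.0000 cont=1.3049 V=1.3049[hold]; j=2 S=101.0000 intr=0.0000 cont=0.0000 V=0.0000[hold]; j=3 S=120.7739 intr=0.0000 cont=0.0000 V=0.0000[hold]; j=4 S=144.4191 intr=0.0000 cont=0.0000 V=0.0000[hold]  S*(4)=-
k=3: j=0 S=77.2403 intr=0.0000 cont=4.1283 V=4.1283[hold]; j=1 S=92.3625 intr=0.0000 cont=0.6584 V=0.6584[hold]; j=2 S=110.4453 intr=0.0000 cont=0.0000 V=0.0000[hold]; j=3 S=132.0684 intr=0.0000 cont=0.0000 V=0.0000[hold]  S*(3)=-
k=2: j=0 S=84.4636 intr=0.0000 cont=2.4073 V=2.4073[hold]; j=1 S=101.0000 intr=0.0000 cont=0.3322 V=0.3322[hold]; j=2 S=120.7739 intr=0.0000 cont=0.0000 V=0.0000[hold]  S*(2)=-
k=1: j=0 S=92.3625 intr=0.0000 cont=1.3783 V=1.3783[hold]; j=1 S=110.4453 intr=0.0000 cont=0.1676 V=0.1676[hold]  S*(1)=-
k=0: j=0 S=101.0000 intr=0.0000 cont=0.7780 V=0.7780[hold]  S*(0)=-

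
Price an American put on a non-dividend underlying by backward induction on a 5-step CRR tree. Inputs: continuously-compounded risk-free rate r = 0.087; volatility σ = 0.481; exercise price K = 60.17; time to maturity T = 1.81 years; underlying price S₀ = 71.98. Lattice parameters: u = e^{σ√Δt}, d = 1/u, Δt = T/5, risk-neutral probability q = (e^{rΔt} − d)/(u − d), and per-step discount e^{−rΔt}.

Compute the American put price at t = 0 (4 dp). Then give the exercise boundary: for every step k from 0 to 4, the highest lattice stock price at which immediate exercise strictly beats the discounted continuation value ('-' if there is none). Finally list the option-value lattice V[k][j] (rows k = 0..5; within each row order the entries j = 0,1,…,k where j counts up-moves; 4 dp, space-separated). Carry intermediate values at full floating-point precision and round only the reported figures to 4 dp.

price = 8.3154
boundary = - - - 30.2104 40.3498
tree:
8.3154
13.2230 3.6065
20.3540 6.4564 0.7908
29.9596 11.4076 1.5776 0.0000
37.5511 19.8202 3.1470 0.0000 0.0000
43.2349 29.9596 6.2777 0.0000 0.0000 0.0000

params: Δt=0.36200 u=1.33563 d=0.74871 q=0.48266 e^(-rΔt)=0.96900
t_5 payoffs: 43.2349 29.9596 6.2777 0.0000 0.0000 0.0000
t_4: node(4,0) S=22.6189 payoff=37.5511 vs cont=35.6856 → 37.5511 [stop]  node(4,1) S=40.3498 payoff=19.8202 vs cont=17.9547 → 19.8202 [stop]  node(4,2) S=71.9800 payoff=0.0000 vs cont=3.1470 → 3.1470 [wait]  node(4,3) S=128.4050 payoff=0.0000 vs cont=0.0000 → 0.0000 [wait]  node(4,4) S=229.0615 payoff=0.0000 vs cont=0.0000 → 0.0000 [wait]  ⇒ S*(4)=40.3498
t_3: node(3,0) S=30.2104 payoff=29.9596 vs cont=28.0941 → 29.9596 [stop]  node(3,1) S=53.8923 payoff=6.2777 vs cont=11.4076 → 11.4076 [wait]  node(3,2) S=96.1384 payoff=0.0000 vs cont=1.5776 → 1.5776 [wait]  node(3,3) S=171.5011 payoff=0.0000 vs cont=0.0000 → 0.0000 [wait]  ⇒ S*(3)=30.2104
t_2: node(2,0) S=40.3498 payoff=19.8202 vs cont=20.3540 → 20.3540 [wait]  node(2,1) S=71.9800 payoff=0.0000 vs cont=6.4564 → 6.4564 [wait]  node(2,2) S=128.4050 payoff=0.0000 vs cont=0.7908 → 0.7908 [wait]  ⇒ S*(2)=-
t_1: node(1,0) S=53.8923 payoff=6.2777 vs cont=13.2230 → 13.2230 [wait]  node(1,1) S=96.1384 payoff=0.0000 vs cont=3.6065 → 3.6065 [wait]  ⇒ S*(1)=-
t_0: node(0,0) S=71.9800 payoff=0.0000 vs cont=8.3154 → 8.3154 [wait]  ⇒ S*(0)=-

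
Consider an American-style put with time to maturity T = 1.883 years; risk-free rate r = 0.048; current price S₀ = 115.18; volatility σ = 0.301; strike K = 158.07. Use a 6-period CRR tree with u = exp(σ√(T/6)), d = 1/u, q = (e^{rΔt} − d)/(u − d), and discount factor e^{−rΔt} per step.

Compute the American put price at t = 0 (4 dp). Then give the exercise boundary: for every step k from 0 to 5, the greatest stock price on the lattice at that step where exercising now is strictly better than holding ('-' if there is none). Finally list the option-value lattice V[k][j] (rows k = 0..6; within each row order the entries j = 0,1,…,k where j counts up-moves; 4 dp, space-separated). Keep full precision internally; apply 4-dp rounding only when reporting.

price = 43.9577
boundary = - 97.3072 115.1800 97.3072 115.1800 136.3355
tree:
43.9577
60.7628 28.6627
75.8622 42.8900 15.4556
88.6185 60.7628 26.2809 5.2148
99.3955 75.8622 42.8900 10.6462 0.0000
108.5002 88.6185 60.7628 21.7345 0.0000 0.0000
116.1920 99.3955 75.8622 42.8900 0.0000 0.0000 0.0000

params: Δt=0.31383 u=1.18367 d=0.84483 q=0.50274 e^(-rΔt)=0.98505
t_6 payoffs: 116.1920 99.3955 75.8622 42.8900 0.0000 0.0000 0.0000
t_5: node(5,0) S=49.5698 payoff=108.5002 vs cont=106.1368 → 108.5002 [stop]  node(5,1) S=69.4515 payoff=88.6185 vs cont=86.2552 → 88.6185 [stop]  node(5,2) S=97.3072 payoff=60.7628 vs cont=58.3994 → 60.7628 [stop]  node(5,3) S=136.3355 payoff=21.7345 vs cont=21.0087 → 21.7345 [stop]  node(5,4) S=191.0173 payoff=0.0000 vs cont=0.0000 → 0.0000 [wait]  node(5,5) S=267.6311 payoff=0.0000 vs cont=0.0000 → 0.0000 [wait]  ⇒ S*(5)=136.3355
t_4: node(4,0) S=58.6745 payoff=99.3955 vs cont=97.0322 → 99.3955 [stop]  node(4,1) S=82.2078 payoff=75.8622 vs cont=73.4988 → 75.8622 [stop]  node(4,2) S=115.1800 payoff=42.8900 vs cont=40.5267 → 42.8900 [stop]  node(4,3) S=161.3767 payoff=0.0000 vs cont=10.6462 → 10.6462 [wait]  node(4,4) S=226.1022 payoff=0.0000 vs cont=0.0000 → 0.0000 [wait]  ⇒ S*(4)=115.1800
t_3: node(3,0) S=69.4515 payoff=88.6185 vs cont=86.2552 → 88.6185 [stop]  node(3,1) S=97.3072 payoff=60.7628 vs cont=58.3994 → 60.7628 [stop]  node(3,2) S=136.3355 payoff=21.7345 vs cont=26.2809 → 26.2809 [wait]  node(3,3) S=191.0173 payoff=0.0000 vs cont=5.2148 → 5.2148 [wait]  ⇒ S*(3)=97.3072
t_2: node(2,0) S=82.2078 payoff=75.8622 vs cont=73.4988 → 75.8622 [stop]  node(2,1) S=115.1800 payoff=42.8900 vs cont=42.7782 → 42.8900 [stop]  node(2,2) S=161.3767 payoff=0.0000 vs cont=15.4556 → 15.4556 [wait]  ⇒ S*(2)=115.1800
t_1: node(1,0) S=97.3072 payoff=60.7628 vs cont=58.3994 → 60.7628 [stop]  node(1,1) S=136.3355 payoff=21.7345 vs cont=28.6627 → 28.6627 [wait]  ⇒ S*(1)=97.3072
t_0: node(0,0) S=115.1800 payoff=42.8900 vs cont=43.9577 → 43.9577 [wait]  ⇒ S*(0)=-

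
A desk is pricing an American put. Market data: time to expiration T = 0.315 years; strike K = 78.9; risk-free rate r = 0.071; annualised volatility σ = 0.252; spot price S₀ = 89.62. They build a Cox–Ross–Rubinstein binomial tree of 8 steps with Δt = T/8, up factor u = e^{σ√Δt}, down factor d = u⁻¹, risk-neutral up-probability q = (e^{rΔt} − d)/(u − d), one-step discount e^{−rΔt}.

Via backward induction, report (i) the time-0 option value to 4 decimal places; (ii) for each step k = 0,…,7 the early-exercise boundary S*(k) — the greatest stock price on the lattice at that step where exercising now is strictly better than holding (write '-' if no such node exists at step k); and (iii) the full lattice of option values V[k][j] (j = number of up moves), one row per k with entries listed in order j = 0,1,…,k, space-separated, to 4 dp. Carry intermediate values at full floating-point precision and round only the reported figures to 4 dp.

price = 0.9091
boundary = - - - - - 69.7945 66.3903 69.7945
tree:
0.9091
1.5276 0.3327
2.5086 0.6138 0.0703
4.0052 1.1155 0.1455 0.0000
6.1740 1.9884 0.3012 0.0000 0.0000
9.1055 3.4521 0.6234 0.0000 0.0000 0.0000
12.5097 5.7721 1.2902 0.0000 0.0000 0.0000 0.0000
15.7479 9.1055 2.6703 0.0000 0.0000 0.0000 0.0000 0.0000
18.8282 12.5097 5.5267 0.0000 0.0000 0.0000 0.0000 0.0000 0.0000

Δt=0.03938  u=1.05128  d=0.95122  q=0.51548  discount=0.99721
step 8 (expiry): payoffs max(K−S,0) = 18.8282 12.5097 5.5267 0.0000 0.0000 0.0000 0.0000 0.0000 0.0000
step 7: (k=7,j=0): S=63.1521, (K−S)⁺=15.7479, hold=15.5277 ⇒ V=15.7479 exercise | (k=7,j=1): S=69.7945, (K−S)⁺=9.1055, hold=8.8852 ⇒ V=9.1055 exercise | (k=7,j=2): S=77.1356, (K−S)⁺=1.7644, hold=2.6703 ⇒ V=2.6703 continue | (k=7,j=3): S=85.2488, (K−S)⁺=0.0000, hold=0.0000 ⇒ V=0.0000 continue | (k=7,j=4): S=94.2154, (K−S)⁺=0.0000, hold=0.0000 ⇒ V=0.0000 continue | (k=7,j=5): S=104.1251, (K−S)⁺=0.0000, hold=0.0000 ⇒ V=0.0000 continue | (k=7,j=6): S=115.0771, (K−S)⁺=0.0000, hold=0.0000 ⇒ V=0.0000 continue | (k=7,j=7): S=127.1810, (K−S)⁺=0.0000, hold=0.0000 ⇒ V=0.0000 continue  boundary S*=69.7945
step 6: (k=6,j=0): S=66.3903, (K−S)⁺=12.5097, hold=12.2895 ⇒ V=12.5097 exercise | (k=6,j=1): S=73.3733, (K−S)⁺=5.5267, hold=5.7721 ⇒ V=5.7721 continue | (k=6,j=2): S=81.0908, (K−S)⁺=0.0000, hold=1.2902 ⇒ V=1.2902 continue | (k=6,j=3): S=89.6200, (K−S)⁺=0.0000, hold=0.0000 ⇒ V=0.0000 continue | (k=6,j=4): S=99.0463, (K−S)⁺=0.0000, hold=0.0000 ⇒ V=0.0000 continue | (k=6,j=5): S=109.4642, (K−S)⁺=0.0000, hold=0.0000 ⇒ V=0.0000 continue | (k=6,j=6): S=120.9778, (K−S)⁺=0.0000, hold=0.0000 ⇒ V=0.0000 continue  boundary S*=66.3903
step 5: (k=5,j=0): S=69.7945, (K−S)⁺=9.1055, hold=9.0114 ⇒ V=9.1055 exercise | (k=5,j=1): S=77.1356, (K−S)⁺=1.7644, hold=3.4521 ⇒ V=3.4521 continue | (k=5,j=2): S=85.2488, (K−S)⁺=0.0000, hold=0.6234 ⇒ V=0.6234 continue | (k=5,j=3): S=94.2154, (K−S)⁺=0.0000, hold=0.0000 ⇒ V=0.0000 continue | (k=5,j=4): S=104.1251, (K−S)⁺=0.0000, hold=0.0000 ⇒ V=0.0000 continue | (k=5,j=5): S=115.0771, (K−S)⁺=0.0000, hold=0.0000 ⇒ V=0.0000 continue  boundary S*=69.7945
step 4: (k=4,j=0): S=73.3733, (K−S)⁺=5.5267, hold=6.1740 ⇒ V=6.1740 continue | (k=4,j=1): S=81.0908, (K−S)⁺=0.0000, hold=1.9884 ⇒ V=1.9884 continue | (k=4,j=2): S=89.6200, (K−S)⁺=0.0000, hold=0.3012 ⇒ V=0.3012 continue | (k=4,j=3): S=99.0463, (K−S)⁺=0.0000, hold=0.0000 ⇒ V=0.0000 continue | (k=4,j=4): S=109.4642, (K−S)⁺=0.0000, hold=0.0000 ⇒ V=0.0000 continue  boundary S*=-
step 3: (k=3,j=0): S=77.1356, (K−S)⁺=1.7644, hold=4.0052 ⇒ V=4.0052 continue | (k=3,j=1): S=85.2488, (K−S)⁺=0.0000, hold=1.1155 ⇒ V=1.1155 continue | (k=3,j=2): S=94.2154, (K−S)⁺=0.0000, hold=0.1455 ⇒ V=0.1455 continue | (k=3,j=3): S=104.1251, (K−S)⁺=0.0000, hold=0.0000 ⇒ V=0.0000 continue  boundary S*=-
step 2: (k=2,j=0): S=81.0908, (K−S)⁺=0.0000, hold=2.5086 ⇒ V=2.5086 continue | (k=2,j=1): S=89.6200, (K−S)⁺=0.0000, hold=0.6138 ⇒ V=0.6138 continue | (k=2,j=2): S=99.0463, (K−S)⁺=0.0000, hold=0.0703 ⇒ V=0.0703 continue  boundary S*=-
step 1: (k=1,j=0): S=85.2488, (K−S)⁺=0.0000, hold=1.5276 ⇒ V=1.5276 continue | (k=1,j=1): S=94.2154, (K−S)⁺=0.0000, hold=0.3327 ⇒ V=0.3327 continue  boundary S*=-
step 0: (k=0,j=0): S=89.6200, (K−S)⁺=0.0000, hold=0.9091 ⇒ V=0.9091 continue  boundary S*=-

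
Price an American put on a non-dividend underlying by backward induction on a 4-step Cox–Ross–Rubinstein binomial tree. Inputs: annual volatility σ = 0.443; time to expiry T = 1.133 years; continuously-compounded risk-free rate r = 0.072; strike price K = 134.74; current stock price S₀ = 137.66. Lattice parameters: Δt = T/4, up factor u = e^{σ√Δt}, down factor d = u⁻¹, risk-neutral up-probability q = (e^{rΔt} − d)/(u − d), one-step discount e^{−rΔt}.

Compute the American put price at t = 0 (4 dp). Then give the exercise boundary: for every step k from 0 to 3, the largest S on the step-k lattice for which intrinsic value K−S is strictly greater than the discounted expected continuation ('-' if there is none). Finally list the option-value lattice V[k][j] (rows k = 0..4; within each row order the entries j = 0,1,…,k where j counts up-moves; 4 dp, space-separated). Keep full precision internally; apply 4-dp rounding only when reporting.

price = 18.7477
boundary = - - 85.9054 108.7462
tree:
18.7477
30.8931 6.6284
48.8346 13.1262 0.0000
66.8780 25.9938 0.0000 0.0000
81.1316 48.8346 0.0000 0.0000 0.0000

Δt=0.28325  u=1.26588  d=0.78996  q=0.48462  discount=0.97981
step 4 (expiry): payoffs max(K−S,0) = 81.1316 48.8346 0.0000 0.0000 0.0000
step 3: (k=3,j=0): S=67.8620, (K−S)⁺=66.8780, hold=64.1579 ⇒ V=66.8780 exercise | (k=3,j=1): S=108.7462, (K−S)⁺=25.9938, hold=24.6603 ⇒ V=25.9938 exercise | (k=3,j=2): S=174.2615, (K−S)⁺=0.0000, hold=0.0000 ⇒ V=0.0000 continue | (k=3,j=3): S=279.2471, (K−S)⁺=0.0000, hold=0.0000 ⇒ V=0.0000 continue  boundary S*=108.7462
step 2: (k=2,j=0): S=85.9054, (K−S)⁺=48.8346, hold=46.1145 ⇒ V=48.8346 exercise | (k=2,j=1): S=137.6600, (K−S)⁺=0.0000, hold=13.1262 ⇒ V=13.1262 continue | (k=2,j=2): S=220.5947, (K−S)⁺=0.0000, hold=0.0000 ⇒ V=0.0000 continue  boundary S*=85.9054
step 1: (k=1,j=0): S=108.7462, (K−S)⁺=25.9938, hold=30.8931 ⇒ V=30.8931 continue | (k=1,j=1): S=174.2615, (K−S)⁺=0.0000, hold=6.6284 ⇒ V=6.6284 continue  boundary S*=-
step 0: (k=0,j=0): S=137.6600, (K−S)⁺=0.0000, hold=18.7477 ⇒ V=18.7477 continue  boundary S*=-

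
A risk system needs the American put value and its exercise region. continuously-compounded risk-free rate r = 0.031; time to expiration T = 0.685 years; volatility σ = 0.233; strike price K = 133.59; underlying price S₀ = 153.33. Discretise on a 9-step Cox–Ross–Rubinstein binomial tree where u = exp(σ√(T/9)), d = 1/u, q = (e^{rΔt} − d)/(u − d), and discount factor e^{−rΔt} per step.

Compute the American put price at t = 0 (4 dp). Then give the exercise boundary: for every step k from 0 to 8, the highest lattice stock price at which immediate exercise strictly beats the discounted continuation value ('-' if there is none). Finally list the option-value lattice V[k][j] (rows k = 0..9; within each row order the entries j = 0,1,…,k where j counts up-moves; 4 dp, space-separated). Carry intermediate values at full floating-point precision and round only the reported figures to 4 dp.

price = 3.3916
boundary = - - - - - - 104.2622 111.1843 118.5660
tree:
3.3916
5.2381 1.5779
7.8997 2.6254 0.5474
11.5863 4.2840 0.9943 0.1072
16.4448 6.8269 1.7846 0.2159 0.0000
22.4572 10.5646 3.1554 0.4347 0.0000 0.0000
29.3278 15.7551 5.4713 0.8755 0.0000 0.0000 0.0000
35.8190 22.4057 9.2394 1.7633 0.0000 0.0000 0.0000 0.0000
41.9060 29.3278 15.0240 3.5513 0.0000 0.0000 0.0000 0.0000 0.0000
47.6141 35.8190 22.4057 7.1522 0.0000 0.0000 0.0000 0.0000 0.0000 0.0000

Δt=0.07611  u=1.06639  d=0.93774  q=0.50230  discount=0.99764
step 9 (expiry): payoffs max(K−S,0) = 47.6141 35.8190 22.4057 7.1522 0.0000 0.0000 0.0000 0.0000 0.0000 0.0000
step 8: (k=8,j=0): S=91.6840, (K−S)⁺=41.9060, hold=41.5912 ⇒ V=41.9060 exercise | (k=8,j=1): S=104.2622, (K−S)⁺=29.3278, hold=29.0130 ⇒ V=29.3278 exercise | (k=8,j=2): S=118.5660, (K−S)⁺=15.0240, hold=14.7091 ⇒ V=15.0240 exercise | (k=8,j=3): S=134.8322, (K−S)⁺=0.0000, hold=3.5513 ⇒ V=3.5513 continue | (k=8,j=4): S=153.3300, (K−S)⁺=0.0000, hold=0.0000 ⇒ V=0.0000 continue | (k=8,j=5): S=174.3655, (K−S)⁺=0.0000, hold=0.0000 ⇒ V=0.0000 continue | (k=8,j=6): S=198.2869, (K−S)⁺=0.0000, hold=0.0000 ⇒ V=0.0000 continue | (k=8,j=7): S=225.4901, (K−S)⁺=0.0000, hold=0.0000 ⇒ V=0.0000 continue | (k=8,j=8): S=256.4253, (K−S)⁺=0.0000, hold=0.0000 ⇒ V=0.0000 continue  boundary S*=118.5660
step 7: (k=7,j=0): S=97.7710, (K−S)⁺=35.8190, hold=35.5042 ⇒ V=35.8190 exercise | (k=7,j=1): S=111.1843, (K−S)⁺=22.4057, hold=22.0908 ⇒ V=22.4057 exercise | (k=7,j=2): S=126.4378, (K−S)⁺=7.1522, hold=9.2394 ⇒ V=9.2394 continue | (k=7,j=3): S=143.7840, (K−S)⁺=0.0000, hold=1.7633 ⇒ V=1.7633 continue | (k=7,j=4): S=163.5098, (K−S)⁺=0.0000, hold=0.0000 ⇒ V=0.0000 continue | (k=7,j=5): S=185.9419, (K−S)⁺=0.0000, hold=0.0000 ⇒ V=0.0000 continue | (k=7,j=6): S=211.4515, (K−S)⁺=0.0000, hold=0.0000 ⇒ V=0.0000 continue | (k=7,j=7): S=240.4607, (K−S)⁺=0.0000, hold=0.0000 ⇒ V=0.0000 continue  boundary S*=111.1843
step 6: (k=6,j=0): S=104.2622, (K−S)⁺=29.3278, hold=29.0130 ⇒ V=29.3278 exercise | (k=6,j=1): S=118.5660, (K−S)⁺=15.0240, hold=15.7551 ⇒ V=15.7551 continue | (k=6,j=2): S=134.8322, (K−S)⁺=0.0000, hold=5.4713 ⇒ V=5.4713 continue | (k=6,j=3): S=153.3300, (K−S)⁺=0.0000, hold=0.8755 ⇒ V=0.8755 continue | (k=6,j=4): S=174.3655, (K−S)⁺=0.0000, hold=0.0000 ⇒ V=0.0000 continue | (k=6,j=5): S=198.2869, (K−S)⁺=0.0000, hold=0.0000 ⇒ V=0.0000 continue | (k=6,j=6): S=225.4901, (K−S)⁺=0.0000, hold=0.0000 ⇒ V=0.0000 continue  boundary S*=104.2622
step 5: (k=5,j=0): S=111.1843, (K−S)⁺=22.4057, hold=22.4572 ⇒ V=22.4572 continue | (k=5,j=1): S=126.4378, (K−S)⁺=7.1522, hold=10.5646 ⇒ V=10.5646 continue | (k=5,j=2): S=143.7840, (K−S)⁺=0.0000, hold=3.1554 ⇒ V=3.1554 continue | (k=5,j=3): S=163.5098, (K−S)⁺=0.0000, hold=0.4347 ⇒ V=0.4347 continue | (k=5,j=4): S=185.9419, (K−S)⁺=0.0000, hold=0.0000 ⇒ V=0.0000 continue | (k=5,j=5): S=211.4515, (K−S)⁺=0.0000, hold=0.0000 ⇒ V=0.0000 continue  boundary S*=-
step 4: (k=4,j=0): S=118.5660, (K−S)⁺=15.0240, hold=16.4448 ⇒ V=16.4448 continue | (k=4,j=1): S=134.8322, (K−S)⁺=0.0000, hold=6.8269 ⇒ V=6.8269 continue | (k=4,j=2): S=153.3300, (K−S)⁺=0.0000, hold=1.7846 ⇒ V=1.7846 continue | (k=4,j=3): S=174.3655, (K−S)⁺=0.0000, hold=0.2159 ⇒ V=0.2159 continue | (k=4,j=4): S=198.2869, (K−S)⁺=0.0000, hold=0.0000 ⇒ V=0.0000 continue  boundary S*=-
step 3: (k=3,j=0): S=126.4378, (K−S)⁺=7.1522, hold=11.5863 ⇒ V=11.5863 continue | (k=3,j=1): S=143.7840, (K−S)⁺=0.0000, hold=4.2840 ⇒ V=4.2840 continue | (k=3,j=2): S=163.5098, (K−S)⁺=0.0000, hold=0.9943 ⇒ V=0.9943 continue | (k=3,j=3): S=185.9419, (K−S)⁺=0.0000, hold=0.1072 ⇒ V=0.1072 continue  boundary S*=-
step 2: (k=2,j=0): S=134.8322, (K−S)⁺=0.0000, hold=7.8997 ⇒ V=7.8997 continue | (k=2,j=1): S=153.3300, (K−S)⁺=0.0000, hold=2.6254 ⇒ V=2.6254 continue | (k=2,j=2): S=174.3655, (K−S)⁺=0.0000, hold=0.5474 ⇒ V=0.5474 continue  boundary S*=-
step 1: (k=1,j=0): S=143.7840, (K−S)⁺=0.0000, hold=5.2381 ⇒ V=5.2381 continue | (k=1,j=1): S=163.5098, (K−S)⁺=0.0000, hold=1.5779 ⇒ V=1.5779 continue  boundary S*=-
step 0: (k=0,j=0): S=153.3300, (K−S)⁺=0.0000, hold=3.3916 ⇒ V=3.3916 continue  boundary S*=-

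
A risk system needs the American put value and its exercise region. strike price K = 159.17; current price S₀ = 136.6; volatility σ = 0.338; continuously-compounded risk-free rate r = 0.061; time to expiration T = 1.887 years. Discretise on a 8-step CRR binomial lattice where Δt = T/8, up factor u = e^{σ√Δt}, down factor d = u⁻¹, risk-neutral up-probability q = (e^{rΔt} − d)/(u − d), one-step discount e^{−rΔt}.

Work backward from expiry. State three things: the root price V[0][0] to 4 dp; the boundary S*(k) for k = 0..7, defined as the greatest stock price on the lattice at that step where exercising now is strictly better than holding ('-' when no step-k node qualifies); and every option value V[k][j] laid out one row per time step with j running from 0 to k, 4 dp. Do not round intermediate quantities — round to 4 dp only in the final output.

params: Δt=0.23588 u=1.17840 d=0.84861 q=0.50300 e^(-rΔt)=0.98571
t_8 payoffs: 122.4322 108.1550 88.3294 60.7992 22.5700 0.0000 0.0000 0.0000 0.0000
t_7: node(7,0) S=43.2918 payoff=115.8782 vs cont=113.6044 → 115.8782 [stop]  node(7,1) S=60.1160 payoff=99.0540 vs cont=96.7802 → 99.0540 [stop]  node(7,2) S=83.4784 payoff=75.6916 vs cont=73.4178 → 75.6916 [stop]  node(7,3) S=115.9200 payoff=43.2500 vs cont=40.9762 → 43.2500 [stop]  node(7,4) S=160.9692 payoff=0.0000 vs cont=11.0571 → 11.0571 [wait]  node(7,5) S=223.5256 payoff=0.0000 vs cont=0.0000 → 0.0000 [wait]  node(7,6) S=310.3928 payoff=0.0000 vs cont=0.0000 → 0.0000 [wait]  node(7,7) S=431.0186 payoff=0.0000 vs cont=0.0000 → 0.0000 [wait]  ⇒ S*(7)=115.9200
t_6: node(6,0) S=51.0150 payoff=108.1550 vs cont=105.8812 → 108.1550 [stop]  node(6,1) S=70.8406 payoff=88.3294 vs cont=86.0556 → 88.3294 [stop]  node(6,2) S=98.3708 payoff=60.7992 vs cont=58.5254 → 60.7992 [stop]  node(6,3) S=136.6000 payoff=22.5700 vs cont=26.6705 → 26.6705 [wait]  node(6,4) S=189.6859 payoff=0.0000 vs cont=5.4169 → 5.4169 [wait]  node(6,5) S=263.4022 payoff=0.0000 vs cont=0.0000 → 0.0000 [wait]  node(6,6) S=365.7664 payoff=0.0000 vs cont=0.0000 → 0.0000 [wait]  ⇒ S*(6)=98.3708
t_5: node(5,0) S=60.1160 payoff=99.0540 vs cont=96.7802 → 99.0540 [stop]  node(5,1) S=83.4784 payoff=75.6916 vs cont=73.4178 → 75.6916 [stop]  node(5,2) S=115.9200 payoff=43.2500 vs cont=43.0093 → 43.2500 [stop]  node(5,3) S=160.9692 payoff=0.0000 vs cont=15.7517 → 15.7517 [wait]  node(5,4) S=223.5256 payoff=0.0000 vs cont=2.6538 → 2.6538 [wait]  node(5,5) S=310.3928 payoff=0.0000 vs cont=0.0000 → 0.0000 [wait]  ⇒ S*(5)=115.9200
t_4: node(4,0) S=70.8406 payoff=88.3294 vs cont=86.0556 → 88.3294 [stop]  node(4,1) S=98.3708 payoff=60.7992 vs cont=58.5254 → 60.7992 [stop]  node(4,2) S=136.6000 payoff=22.5700 vs cont=28.9982 → 28.9982 [wait]  node(4,3) S=189.6859 payoff=0.0000 vs cont=9.0326 → 9.0326 [wait]  node(4,4) S=263.4022 payoff=0.0000 vs cont=1.3001 → 1.3001 [wait]  ⇒ S*(4)=98.3708
t_3: node(3,0) S=83.4784 payoff=75.6916 vs cont=73.4178 → 75.6916 [stop]  node(3,1) S=115.9200 payoff=43.2500 vs cont=44.1633 → 44.1633 [wait]  node(3,2) S=160.9692 payoff=0.0000 vs cont=18.6848 → 18.6848 [wait]  node(3,3) S=223.5256 payoff=0.0000 vs cont=5.0697 → 5.0697 [wait]  ⇒ S*(3)=83.4784
t_2: node(2,0) S=98.3708 payoff=60.7992 vs cont=58.9782 → 60.7992 [stop]  node(2,1) S=136.6000 payoff=22.5700 vs cont=30.8999 → 30.8999 [wait]  node(2,2) S=189.6859 payoff=0.0000 vs cont=11.6673 → 11.6673 [wait]  ⇒ S*(2)=98.3708
t_1: node(1,0) S=115.9200 payoff=43.2500 vs cont=45.1062 → 45.1062 [wait]  node(1,1) S=160.9692 payoff=0.0000 vs cont=20.9227 → 20.9227 [wait]  ⇒ S*(1)=-
t_0: node(0,0) S=136.6000 payoff=22.5700 vs cont=32.4714 → 32.4714 [wait]  ⇒ S*(0)=-

price = 32.4714
boundary = - - 98.3708 83.4784 98.3708 115.9200 98.3708 115.9200
tree:
32.4714
45.1062 20.9227
60.7992 30.8999 11.6673
75.6916 44.1633 18.6848 5.0697
88.3294 60.7992 28.9982 9.0326 1.3001
99.0540 75.6916 43.2500 15.7517 2.6538 0.0000
108.1550 88.3294 60.7992 26.6705 5.4169 0.0000 0.0000
115.8782 99.0540 75.6916 43.2500 11.0571 0.0000 0.0000 0.0000
122.4322 108.1550 88.3294 60.7992 22.5700 0.0000 0.0000 0.0000 0.0000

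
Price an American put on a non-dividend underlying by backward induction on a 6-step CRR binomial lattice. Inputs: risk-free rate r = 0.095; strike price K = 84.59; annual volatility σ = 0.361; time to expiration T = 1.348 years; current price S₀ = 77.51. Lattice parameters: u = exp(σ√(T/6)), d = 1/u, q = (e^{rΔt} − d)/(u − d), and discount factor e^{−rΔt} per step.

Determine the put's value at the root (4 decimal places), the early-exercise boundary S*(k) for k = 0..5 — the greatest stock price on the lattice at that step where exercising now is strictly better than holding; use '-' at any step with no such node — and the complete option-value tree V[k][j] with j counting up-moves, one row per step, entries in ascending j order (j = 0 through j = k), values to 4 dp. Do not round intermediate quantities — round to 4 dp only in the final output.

Δt=0.22467, u=1.18662, d=0.84273, q=0.52006, disc=e^(-rΔt)=0.97888
k=6 terminal: V=max(K-S,0) → 56.8259 45.4961 29.5431 7.0800 0.0000 0.0000 0.0000
k=5: j=0 S=32.9455 intr=51.6445 cont=49.8582 V=51.6445[EX]; j=1 S=46.3896 intr=38.2004 cont=36.4141 V=38.2004[EX]; j=2 S=65.3199 intr=19.2701 cont=17.4838 V=19.2701[EX]; j=3 S=91.9751 intr=0.0000 cont=3.3262 V=3.3262[hold]; j=4 S=129.5074 intr=0.0000 cont=0.0000 V=0.0000[hold]; j=5 S=182.3557 intr=0.0000 cont=0.0000 V=0.0000[hold]  S*(5)=65.3199
k=4: j=0 S=39.0939 intr=45.4961 cont=43.7098 V=45.4961[EX]; j=1 S=55.0469 intr=29.5431 cont=27.7568 V=29.5431[EX]; j=2 S=77.5100 intr=7.0800 cont=10.7466 V=10.7466[hold]; j=3 S=109.1396 intr=0.0000 cont=1.5627 V=1.5627[hold]; j=4 S=153.6763 intr=0.0000 cont=0.0000 V=0.0000[hold]  S*(4)=55.0469
k=3: j=0 S=46.3896 intr=38.2004 cont=36.4141 V=38.2004[EX]; j=1 S=65.3199 intr=19.2701 cont=19.3504 V=19.3504[hold]; j=2 S=91.9751 intr=0.0000 cont=5.8443 V=5.8443[hold]; j=3 S=129.5074 intr=0.0000 cont=0.7342 V=0.7342[hold]  S*(3)=46.3896
k=2: j=0 S=55.0469 intr=29.5431 cont=27.7976 V=29.5431[EX]; j=1 S=77.5100 intr=7.0800 cont=12.0662 V=12.0662[hold]; j=2 S=109.1396 intr=0.0000 cont=3.1195 V=3.1195[hold]  S*(2)=55.0469
k=1: j=0 S=65.3199 intr=19.2701 cont=20.0221 V=20.0221[hold]; j=1 S=91.9751 intr=0.0000 cont=7.2568 V=7.2568[hold]  S*(1)=-
k=0: j=0 S=77.5100 intr=7.0800 cont=13.1008 V=13.1008[hold]  S*(0)=-

price = 13.1008
boundary = - - 55.0469 46.3896 55.0469 65.3199
tree:
13.1008
20.0221 7.2568
29.5431 12.0662 3.1195
38.2004 19.3504 5.8443 0.7342
45.4961 29.5431 10.7466 1.5627 0.0000
51.6445 38.2004 19.2701 3.3262 0.0000 0.0000
56.8259 45.4961 29.5431 7.0800 0.0000 0.0000 0.0000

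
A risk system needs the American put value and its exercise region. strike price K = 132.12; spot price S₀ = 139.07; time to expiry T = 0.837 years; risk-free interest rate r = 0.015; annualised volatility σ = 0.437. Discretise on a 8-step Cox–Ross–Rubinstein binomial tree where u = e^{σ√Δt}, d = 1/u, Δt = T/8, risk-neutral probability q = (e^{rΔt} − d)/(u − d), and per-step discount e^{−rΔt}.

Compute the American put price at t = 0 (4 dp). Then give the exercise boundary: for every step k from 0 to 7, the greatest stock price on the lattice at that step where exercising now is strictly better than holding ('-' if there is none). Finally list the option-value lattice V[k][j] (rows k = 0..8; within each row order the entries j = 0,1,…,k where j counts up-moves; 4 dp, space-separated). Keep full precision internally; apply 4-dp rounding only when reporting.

Δt=0.10462  u=1.15183  d=0.86818  q=0.47026  discount=0.99843
step 8 (expiry): payoffs max(K−S,0) = 87.2321 72.5668 53.1101 27.2968 0.0000 0.0000 0.0000 0.0000 0.0000
step 7: (k=7,j=0): S=51.7032, (K−S)⁺=80.4168, hold=80.2096 ⇒ V=80.4168 exercise | (k=7,j=1): S=68.5952, (K−S)⁺=63.5248, hold=63.3177 ⇒ V=63.5248 exercise | (k=7,j=2): S=91.0059, (K−S)⁺=41.1141, hold=40.9069 ⇒ V=41.1141 exercise | (k=7,j=3): S=120.7384, (K−S)⁺=11.3816, hold=14.4376 ⇒ V=14.4376 continue | (k=7,j=4): S=160.1849, (K−S)⁺=0.0000, hold=0.0000 ⇒ V=0.0000 continue | (k=7,j=5): S=212.5188, (K−S)⁺=0.0000, hold=0.0000 ⇒ V=0.0000 continue | (k=7,j=6): S=281.9509, (K−S)⁺=0.0000, hold=0.0000 ⇒ V=0.0000 continue | (k=7,j=7): S=374.0670, (K−S)⁺=0.0000, hold=0.0000 ⇒ V=0.0000 continue  boundary S*=91.0059
step 6: (k=6,j=0): S=59.5532, (K−S)⁺=72.5668, hold=72.3596 ⇒ V=72.5668 exercise | (k=6,j=1): S=79.0099, (K−S)⁺=53.1101, hold=52.9029 ⇒ V=53.1101 exercise | (k=6,j=2): S=104.8232, (K−S)⁺=27.2968, hold=28.5245 ⇒ V=28.5245 continue | (k=6,j=3): S=139.0700, (K−S)⁺=0.0000, hold=7.6362 ⇒ V=7.6362 continue | (k=6,j=4): S=184.5056, (K−S)⁺=0.0000, hold=0.0000 ⇒ V=0.0000 continue | (k=6,j=5): S=244.7854, (K−S)⁺=0.0000, hold=0.0000 ⇒ V=0.0000 continue | (k=6,j=6): S=324.7592, (K−S)⁺=0.0000, hold=0.0000 ⇒ V=0.0000 continue  boundary S*=79.0099
step 5: (k=5,j=0): S=68.5952, (K−S)⁺=63.5248, hold=63.3177 ⇒ V=63.5248 exercise | (k=5,j=1): S=91.0059, (K−S)⁺=41.1141, hold=41.4834 ⇒ V=41.4834 continue | (k=5,j=2): S=120.7384, (K−S)⁺=11.3816, hold=18.6723 ⇒ V=18.6723 continue | (k=5,j=3): S=160.1849, (K−S)⁺=0.0000, hold=4.0389 ⇒ V=4.0389 continue | (k=5,j=4): S=212.5188, (K−S)⁺=0.0000, hold=0.0000 ⇒ V=0.0000 continue | (k=5,j=5): S=281.9509, (K−S)⁺=0.0000, hold=0.0000 ⇒ V=0.0000 continue  boundary S*=68.5952
step 4: (k=4,j=0): S=79.0099, (K−S)⁺=53.1101, hold=53.0763 ⇒ V=53.1101 exercise | (k=4,j=1): S=104.8232, (K−S)⁺=27.2968, hold=30.7080 ⇒ V=30.7080 continue | (k=4,j=2): S=139.0700, (K−S)⁺=0.0000, hold=11.7723 ⇒ V=11.7723 continue | (k=4,j=3): S=184.5056, (K−S)⁺=0.0000, hold=2.1362 ⇒ V=2.1362 continue | (k=4,j=4): S=244.7854, (K−S)⁺=0.0000, hold=0.0000 ⇒ V=0.0000 continue  boundary S*=79.0099
step 3: (k=3,j=0): S=91.0059, (K−S)⁺=41.1141, hold=42.5086 ⇒ V=42.5086 continue | (k=3,j=1): S=120.7384, (K−S)⁺=11.3816, hold=21.7691 ⇒ V=21.7691 continue | (k=3,j=2): S=160.1849, (K−S)⁺=0.0000, hold=7.2295 ⇒ V=7.2295 continue | (k=3,j=3): S=212.5188, (K−S)⁺=0.0000, hold=1.1299 ⇒ V=1.1299 continue  boundary S*=-
step 2: (k=2,j=0): S=104.8232, (K−S)⁺=27.2968, hold=32.7043 ⇒ V=32.7043 continue | (k=2,j=1): S=139.0700, (K−S)⁺=0.0000, hold=14.9083 ⇒ V=14.9083 continue | (k=2,j=2): S=184.5056, (K−S)⁺=0.0000, hold=4.3542 ⇒ V=4.3542 continue  boundary S*=-
step 1: (k=1,j=0): S=120.7384, (K−S)⁺=11.3816, hold=24.2975 ⇒ V=24.2975 continue | (k=1,j=1): S=160.1849, (K−S)⁺=0.0000, hold=9.9296 ⇒ V=9.9296 continue  boundary S*=-
step 0: (k=0,j=0): S=139.0700, (K−S)⁺=0.0000, hold=17.5133 ⇒ V=17.5133 continue  boundary S*=-

price = 17.5133
boundary = - - - - 79.0099 68.5952 79.0099 91.0059
tree:
17.5133
24.2975 9.9296
32.7043 14.9083 4.3542
42.5086 21.7691 7.2295 1.1299
53.1101 30.7080 11.7723 2.1362 0.0000
63.5248 41.4834 18.6723 4.0389 0.0000 0.0000
72.5668 53.1101 28.5245 7.6362 0.0000 0.0000 0.0000
80.4168 63.5248 41.1141 14.4376 0.0000 0.0000 0.0000 0.0000
87.2321 72.5668 53.1101 27.2968 0.0000 0.0000 0.0000 0.0000 0.0000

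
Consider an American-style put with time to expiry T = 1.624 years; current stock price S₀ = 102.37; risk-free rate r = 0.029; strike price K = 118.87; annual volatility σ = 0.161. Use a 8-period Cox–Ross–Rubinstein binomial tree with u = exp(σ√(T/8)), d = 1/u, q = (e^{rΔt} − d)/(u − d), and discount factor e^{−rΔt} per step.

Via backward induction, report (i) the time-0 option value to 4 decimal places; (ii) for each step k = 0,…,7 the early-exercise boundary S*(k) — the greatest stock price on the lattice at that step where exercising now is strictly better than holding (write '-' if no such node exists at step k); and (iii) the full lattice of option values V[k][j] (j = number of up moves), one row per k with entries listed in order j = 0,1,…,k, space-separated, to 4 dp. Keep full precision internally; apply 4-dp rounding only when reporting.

price = 17.2544
boundary = - 95.2071 88.5454 95.2071 102.3700 95.2071 102.3700 110.0718
tree:
17.2544
23.6629 11.5937
30.3246 16.8847 6.8900
36.5202 23.6629 10.8819 3.3204
42.2823 30.3246 16.5000 5.8713 1.0271
47.6412 36.5202 23.6629 10.0675 2.1033 0.0553
52.6252 42.2823 30.3246 16.5000 4.3036 0.1165 0.0000
57.2604 47.6412 36.5202 23.6629 8.7982 0.2454 0.0000 0.0000
61.5713 52.6252 42.2823 30.3246 16.5000 0.5169 0.0000 0.0000 0.0000

Δt=0.20300  u=1.07524  d=0.93003  q=0.52254  discount=0.99413
step 8 (expiry): payoffs max(K−S,0) = 61.5713 52.6252 42.2823 30.3246 16.5000 0.5169 0.0000 0.0000 0.0000
step 7: (k=7,j=0): S=61.6096, (K−S)⁺=57.2604, hold=56.5627 ⇒ V=57.2604 exercise | (k=7,j=1): S=71.2288, (K−S)⁺=47.6412, hold=46.9435 ⇒ V=47.6412 exercise | (k=7,j=2): S=82.3498, (K−S)⁺=36.5202, hold=35.8225 ⇒ V=36.5202 exercise | (k=7,j=3): S=95.2071, (K−S)⁺=23.6629, hold=22.9652 ⇒ V=23.6629 exercise | (k=7,j=4): S=110.0718, (K−S)⁺=8.7982, hold=8.1004 ⇒ V=8.7982 exercise | (k=7,j=5): S=127.2574, (K−S)⁺=0.0000, hold=0.2454 ⇒ V=0.2454 continue | (k=7,j=6): S=147.1262, (K−S)⁺=0.0000, hold=0.0000 ⇒ V=0.0000 continue | (k=7,j=7): S=170.0971, (K−S)⁺=0.0000, hold=0.0000 ⇒ V=0.0000 continue  boundary S*=110.0718
step 6: (k=6,j=0): S=66.2448, (K−S)⁺=52.6252, hold=51.9274 ⇒ V=52.6252 exercise | (k=6,j=1): S=76.5877, (K−S)⁺=42.2823, hold=41.5846 ⇒ V=42.2823 exercise | (k=6,j=2): S=88.5454, (K−S)⁺=30.3246, hold=29.6269 ⇒ V=30.3246 exercise | (k=6,j=3): S=102.3700, (K−S)⁺=16.5000, hold=15.8023 ⇒ V=16.5000 exercise | (k=6,j=4): S=118.3531, (K−S)⁺=0.5169, hold=4.3036 ⇒ V=4.3036 continue | (k=6,j=5): S=136.8316, (K−S)⁺=0.0000, hold=0.1165 ⇒ V=0.1165 continue | (k=6,j=6): S=158.1953, (K−S)⁺=0.0000, hold=0.0000 ⇒ V=0.0000 continue  boundary S*=102.3700
step 5: (k=5,j=0): S=71.2288, (K−S)⁺=47.6412, hold=46.9435 ⇒ V=47.6412 exercise | (k=5,j=1): S=82.3498, (K−S)⁺=36.5202, hold=35.8225 ⇒ V=36.5202 exercise | (k=5,j=2): S=95.2071, (K−S)⁺=23.6629, hold=22.9652 ⇒ V=23.6629 exercise | (k=5,j=3): S=110.0718, (K−S)⁺=8.7982, hold=10.0675 ⇒ V=10.0675 continue | (k=5,j=4): S=127.2574, (K−S)⁺=0.0000, hold=2.1033 ⇒ V=2.1033 continue | (k=5,j=5): S=147.1262, (K−S)⁺=0.0000, hold=0.0553 ⇒ V=0.0553 continue  boundary S*=95.2071
step 4: (k=4,j=0): S=76.5877, (K−S)⁺=42.2823, hold=41.5846 ⇒ V=42.2823 exercise | (k=4,j=1): S=88.5454, (K−S)⁺=30.3246, hold=29.6269 ⇒ V=30.3246 exercise | (k=4,j=2): S=102.3700, (K−S)⁺=16.5000, hold=16.4617 ⇒ V=16.5000 exercise | (k=4,j=3): S=118.3531, (K−S)⁺=0.5169, hold=5.8713 ⇒ V=5.8713 continue | (k=4,j=4): S=136.8316, (K−S)⁺=0.0000, hold=1.0271 ⇒ V=1.0271 continue  boundary S*=102.3700
step 3: (k=3,j=0): S=82.3498, (K−S)⁺=36.5202, hold=35.8225 ⇒ V=36.5202 exercise | (k=3,j=1): S=95.2071, (K−S)⁺=23.6629, hold=22.9652 ⇒ V=23.6629 exercise | (k=3,j=2): S=110.0718, (K−S)⁺=8.7982, hold=10.8819 ⇒ V=10.8819 continue | (k=3,j=3): S=127.2574, (K−S)⁺=0.0000, hold=3.3204 ⇒ V=3.3204 continue  boundary S*=95.2071
step 2: (k=2,j=0): S=88.5454, (K−S)⁺=30.3246, hold=29.6269 ⇒ V=30.3246 exercise | (k=2,j=1): S=102.3700, (K−S)⁺=16.5000, hold=16.8847 ⇒ V=16.8847 continue | (k=2,j=2): S=118.3531, (K−S)⁺=0.5169, hold=6.8900 ⇒ V=6.8900 continue  boundary S*=88.5454
step 1: (k=1,j=0): S=95.2071, (K−S)⁺=23.6629, hold=23.1650 ⇒ V=23.6629 exercise | (k=1,j=1): S=110.0718, (K−S)⁺=8.7982, hold=11.5937 ⇒ V=11.5937 continue  boundary S*=95.2071
step 0: (k=0,j=0): S=102.3700, (K−S)⁺=16.5000, hold=17.2544 ⇒ V=17.2544 continue  boundary S*=-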